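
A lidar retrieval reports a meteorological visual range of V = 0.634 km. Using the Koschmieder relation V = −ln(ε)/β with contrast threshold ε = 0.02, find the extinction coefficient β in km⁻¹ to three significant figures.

β = −ln(0.02) / V = 3.912 / 0.634 = 6.1704 km⁻¹.

6.17 km⁻¹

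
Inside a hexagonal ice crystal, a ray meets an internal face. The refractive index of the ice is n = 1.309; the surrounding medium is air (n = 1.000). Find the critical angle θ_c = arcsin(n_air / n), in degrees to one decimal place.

49.8°

sin θ_c = n_air / n = 1.000 / 1.309 = 0.7639.
θ_c = arcsin(0.7639) = 49.81°.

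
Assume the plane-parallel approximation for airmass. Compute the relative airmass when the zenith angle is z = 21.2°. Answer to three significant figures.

1.07

X = sec z = 1/cos 21.2° = 1/0.9323 = 1.0726.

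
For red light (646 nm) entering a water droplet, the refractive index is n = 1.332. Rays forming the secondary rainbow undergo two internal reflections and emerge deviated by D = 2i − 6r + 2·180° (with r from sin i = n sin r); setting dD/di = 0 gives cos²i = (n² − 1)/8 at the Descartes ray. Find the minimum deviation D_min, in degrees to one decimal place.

230.6°

cos²i = (1.77422 − 1)/8 = 0.09678; i = arccos(0.31109) = 71.875°.
sin r = sin 71.875°/1.332 = 0.71350; r = 45.520°.
D_min = 2·71.875° − 6·45.520° + 360° = 230.628°.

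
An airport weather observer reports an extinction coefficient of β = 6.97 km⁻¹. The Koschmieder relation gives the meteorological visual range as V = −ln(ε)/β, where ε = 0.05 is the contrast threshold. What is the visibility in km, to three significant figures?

0.430 km

V = −ln(0.05) / 6.97 = 2.996 / 6.97 = 0.4298 km.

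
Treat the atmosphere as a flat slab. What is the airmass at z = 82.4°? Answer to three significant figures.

7.56

X = sec z = 1/cos 82.4° = 1/0.1323 = 7.5611.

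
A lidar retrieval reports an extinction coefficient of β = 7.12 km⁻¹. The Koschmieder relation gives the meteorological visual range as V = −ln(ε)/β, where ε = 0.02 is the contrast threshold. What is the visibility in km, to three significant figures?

V = −ln(0.02) / 7.12 = 3.912 / 7.12 = 0.5494 km.

0.549 km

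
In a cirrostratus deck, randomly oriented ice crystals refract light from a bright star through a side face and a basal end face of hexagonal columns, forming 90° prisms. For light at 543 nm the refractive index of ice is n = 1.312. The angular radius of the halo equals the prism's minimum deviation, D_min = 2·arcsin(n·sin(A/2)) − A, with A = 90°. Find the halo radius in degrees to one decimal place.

n·sin(A/2) = 1.312 × sin 45° = 1.312 × 0.7071 = 0.9277.
D_min = 2·arcsin(0.9277) − 90° = 2 × 68.083° − 90° = 46.166°.

46.2°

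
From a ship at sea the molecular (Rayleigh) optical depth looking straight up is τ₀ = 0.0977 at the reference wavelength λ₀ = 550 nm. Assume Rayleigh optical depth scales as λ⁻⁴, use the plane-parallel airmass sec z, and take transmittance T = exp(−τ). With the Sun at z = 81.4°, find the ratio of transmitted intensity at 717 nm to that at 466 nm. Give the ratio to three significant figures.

2.83

Airmass: sec 81.4° = 6.6874.
τ(717 nm) = 0.0977 × (550/717)⁴ × 6.6874 = 0.0977 × 0.3462 × 6.6874 = 0.2262.
τ(466 nm) = 0.0977 × (550/466)⁴ × 6.6874 = 0.0977 × 1.9405 × 6.6874 = 1.2678.
T(717)/T(466) = exp(τ_B − τ_A) = exp(1.0416) = 2.8338.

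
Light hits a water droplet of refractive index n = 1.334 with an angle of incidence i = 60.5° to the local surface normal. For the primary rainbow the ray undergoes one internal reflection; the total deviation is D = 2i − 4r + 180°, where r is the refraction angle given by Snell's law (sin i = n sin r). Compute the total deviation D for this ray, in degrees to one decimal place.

138.1°

sin r = sin 60.5° / 1.334 = 0.8704/1.334 = 0.6524; r = 40.73°.
D = 2·60.5° − 4·40.73° + 180° = 121.00° − 162.90° + 180° = 138.10°.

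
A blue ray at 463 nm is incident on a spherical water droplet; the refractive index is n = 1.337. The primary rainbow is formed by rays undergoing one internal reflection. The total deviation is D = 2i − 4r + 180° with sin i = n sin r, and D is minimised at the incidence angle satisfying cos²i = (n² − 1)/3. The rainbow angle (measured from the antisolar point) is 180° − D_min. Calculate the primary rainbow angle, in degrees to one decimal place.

cos²i = (1.78757 − 1)/3 = 0.26252; i = arccos(0.51237) = 59.178°.
sin r = sin 59.178°/1.337 = 0.64231; r = 39.964°.
D_min = 2·59.178° − 4·39.964° + 180° = 138.500°.
Rainbow angle = 180° − D_min = 41.500°.

41.5°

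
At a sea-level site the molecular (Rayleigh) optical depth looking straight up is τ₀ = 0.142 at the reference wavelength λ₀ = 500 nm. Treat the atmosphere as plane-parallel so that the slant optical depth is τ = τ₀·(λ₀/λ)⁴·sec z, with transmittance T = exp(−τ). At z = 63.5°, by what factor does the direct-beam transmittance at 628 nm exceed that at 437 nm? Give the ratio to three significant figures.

1.52

Airmass: sec 63.5° = 2.2412.
τ(628 nm) = 0.142 × (500/628)⁴ × 2.2412 = 0.142 × 0.4018 × 2.2412 = 0.1279.
τ(437 nm) = 0.142 × (500/437)⁴ × 2.2412 = 0.142 × 1.7138 × 2.2412 = 0.5454.
T(628)/T(437) = exp(τ_B − τ_A) = exp(0.4175) = 1.5182.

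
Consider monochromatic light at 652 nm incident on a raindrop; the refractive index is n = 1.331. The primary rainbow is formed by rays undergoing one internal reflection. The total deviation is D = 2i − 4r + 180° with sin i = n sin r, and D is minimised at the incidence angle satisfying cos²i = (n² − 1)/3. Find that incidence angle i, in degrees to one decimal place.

cos²i = (1.331² − 1)/3 = (1.77156 − 1)/3 = 0.25719.
cos i = 0.50714, so i = 59.527°.

59.5°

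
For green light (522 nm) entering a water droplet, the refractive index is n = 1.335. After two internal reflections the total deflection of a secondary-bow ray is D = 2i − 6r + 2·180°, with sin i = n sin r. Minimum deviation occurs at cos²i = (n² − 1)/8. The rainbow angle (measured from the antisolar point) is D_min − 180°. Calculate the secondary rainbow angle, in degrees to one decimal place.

51.4°

cos²i = (1.78222 − 1)/8 = 0.09778; i = arccos(0.31269) = 71.778°.
sin r = sin 71.778°/1.335 = 0.71150; r = 45.357°.
D_min = 2·71.778° − 6·45.357° + 360° = 231.414°.
Rainbow angle = D_min − 180° = 51.414°.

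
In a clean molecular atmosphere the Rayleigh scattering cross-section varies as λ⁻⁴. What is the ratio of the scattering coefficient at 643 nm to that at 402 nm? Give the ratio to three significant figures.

0.153

Rayleigh scattering ∝ λ⁻⁴, so the ratio of coefficients is the inverse fourth power of the wavelength ratio.
σ(643)/σ(402) = (402/643)⁴ = (0.6252)⁴ = 0.1528.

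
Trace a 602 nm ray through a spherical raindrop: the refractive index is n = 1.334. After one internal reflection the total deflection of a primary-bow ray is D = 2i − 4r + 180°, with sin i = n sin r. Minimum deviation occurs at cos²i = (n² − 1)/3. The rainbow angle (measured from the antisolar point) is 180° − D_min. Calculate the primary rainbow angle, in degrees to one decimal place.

41.9°

cos²i = (1.77956 − 1)/3 = 0.25985; i = arccos(0.50976) = 59.352°.
sin r = sin 59.352°/1.334 = 0.64492; r = 40.159°.
D_min = 2·59.352° − 4·40.159° + 180° = 138.067°.
Rainbow angle = 180° − D_min = 41.933°.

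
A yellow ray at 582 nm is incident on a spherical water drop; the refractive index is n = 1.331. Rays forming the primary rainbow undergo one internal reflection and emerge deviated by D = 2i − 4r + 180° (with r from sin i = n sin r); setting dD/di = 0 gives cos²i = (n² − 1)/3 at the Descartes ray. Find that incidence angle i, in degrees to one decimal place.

cos²i = (1.331² − 1)/3 = (1.77156 − 1)/3 = 0.25719.
cos i = 0.50714, so i = 59.527°.

59.5°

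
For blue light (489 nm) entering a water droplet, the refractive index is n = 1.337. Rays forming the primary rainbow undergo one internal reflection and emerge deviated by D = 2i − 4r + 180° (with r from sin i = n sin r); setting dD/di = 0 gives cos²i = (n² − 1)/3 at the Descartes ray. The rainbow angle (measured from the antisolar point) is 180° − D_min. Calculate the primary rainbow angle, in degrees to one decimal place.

41.5°

cos²i = (1.78757 − 1)/3 = 0.26252; i = arccos(0.51237) = 59.178°.
sin r = sin 59.178°/1.337 = 0.64231; r = 39.964°.
D_min = 2·59.178° − 4·39.964° + 180° = 138.500°.
Rainbow angle = 180° − D_min = 41.500°.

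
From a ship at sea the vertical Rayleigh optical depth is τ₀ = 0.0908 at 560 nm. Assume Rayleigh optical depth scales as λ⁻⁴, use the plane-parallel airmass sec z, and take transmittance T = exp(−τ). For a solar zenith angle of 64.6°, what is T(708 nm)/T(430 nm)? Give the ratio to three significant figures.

Airmass: sec 64.6° = 2.3314.
τ(708 nm) = 0.0908 × (560/708)⁴ × 2.3314 = 0.0908 × 0.3914 × 2.3314 = 0.0829.
τ(430 nm) = 0.0908 × (560/430)⁴ × 2.3314 = 0.0908 × 2.8766 × 2.3314 = 0.6089.
T(708)/T(430) = exp(τ_B − τ_A) = exp(0.5261) = 1.6923.

1.69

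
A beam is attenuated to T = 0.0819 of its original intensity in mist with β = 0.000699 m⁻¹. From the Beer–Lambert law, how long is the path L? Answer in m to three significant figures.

Beer–Lambert: T = exp(−βL) ⇒ L = −ln(T)/β = −ln(0.0819)/0.000699 = 2.5023/0.000699 = 3580 m.

3580 m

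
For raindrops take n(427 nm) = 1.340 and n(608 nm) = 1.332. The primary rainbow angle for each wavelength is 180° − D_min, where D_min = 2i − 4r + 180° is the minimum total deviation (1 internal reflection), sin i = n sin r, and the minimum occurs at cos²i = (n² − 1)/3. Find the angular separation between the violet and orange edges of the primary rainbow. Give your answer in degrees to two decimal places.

At 427 nm (n = 1.340): cos²i = 0.26520 → i = 59.004°, r = 39.770°, D_min = 138.929°, rainbow angle = 41.071°.
At 608 nm (n = 1.332): cos²i = 0.25807 → i = 59.469°, r = 40.290°, D_min = 137.776°, rainbow angle = 42.224°.
Angular width = |41.071° − 42.224°| = 1.153°.

1.15°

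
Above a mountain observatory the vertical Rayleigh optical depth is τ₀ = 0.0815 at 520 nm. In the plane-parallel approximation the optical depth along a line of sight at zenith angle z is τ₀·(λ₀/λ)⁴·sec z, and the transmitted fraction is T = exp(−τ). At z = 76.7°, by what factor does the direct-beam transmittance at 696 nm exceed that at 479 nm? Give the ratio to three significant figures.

Airmass: sec 76.7° = 4.3469.
τ(696 nm) = 0.0815 × (520/696)⁴ × 4.3469 = 0.0815 × 0.3116 × 4.3469 = 0.1104.
τ(479 nm) = 0.0815 × (520/479)⁴ × 4.3469 = 0.0815 × 1.3889 × 4.3469 = 0.4920.
T(696)/T(479) = exp(τ_B − τ_A) = exp(0.3817) = 1.4647.

1.46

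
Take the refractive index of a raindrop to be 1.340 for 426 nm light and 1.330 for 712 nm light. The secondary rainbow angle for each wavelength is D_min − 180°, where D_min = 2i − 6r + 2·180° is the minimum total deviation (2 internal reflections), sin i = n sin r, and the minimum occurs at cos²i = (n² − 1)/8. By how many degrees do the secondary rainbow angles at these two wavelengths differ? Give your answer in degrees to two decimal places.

2.61°

At 426 nm (n = 1.340): cos²i = 0.09945 → i = 71.618°, r = 45.088°, D_min = 232.709°, rainbow angle = 52.709°.
At 712 nm (n = 1.330): cos²i = 0.09611 → i = 71.940°, r = 45.630°, D_min = 230.101°, rainbow angle = 50.101°.
Angular width = |52.709° − 50.101°| = 2.608°.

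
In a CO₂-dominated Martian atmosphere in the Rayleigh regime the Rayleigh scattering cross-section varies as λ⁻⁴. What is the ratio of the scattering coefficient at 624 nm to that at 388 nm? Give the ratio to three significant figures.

0.149

Rayleigh scattering ∝ λ⁻⁴, so the ratio of coefficients is the inverse fourth power of the wavelength ratio.
σ(624)/σ(388) = (388/624)⁴ = (0.6218)⁴ = 0.1495.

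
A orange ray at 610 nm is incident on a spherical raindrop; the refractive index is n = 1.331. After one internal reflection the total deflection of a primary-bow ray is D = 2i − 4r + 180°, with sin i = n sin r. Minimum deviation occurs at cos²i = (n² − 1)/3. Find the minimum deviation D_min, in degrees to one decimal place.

cos²i = (1.77156 − 1)/3 = 0.25719; i = arccos(0.50714) = 59.527°.
sin r = sin 59.527°/1.331 = 0.64753; r = 40.356°.
D_min = 2·59.527° − 4·40.356° + 180° = 137.630°.

137.6°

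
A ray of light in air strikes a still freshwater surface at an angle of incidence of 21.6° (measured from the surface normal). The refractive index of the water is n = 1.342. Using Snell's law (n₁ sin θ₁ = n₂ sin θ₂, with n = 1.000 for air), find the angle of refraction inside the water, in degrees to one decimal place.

Snell: sin θ_r = sin θ_i / n = sin 21.6° / 1.342 = 0.3681 / 1.342 = 0.2743.
θ_r = arcsin(0.2743) = 15.92°.

15.9°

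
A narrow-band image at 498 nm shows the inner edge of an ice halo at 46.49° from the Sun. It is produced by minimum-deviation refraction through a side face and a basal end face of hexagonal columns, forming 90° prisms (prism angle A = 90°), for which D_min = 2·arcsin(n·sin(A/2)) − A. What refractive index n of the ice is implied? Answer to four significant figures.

1.313

Rearranging: n = sin((D_min + A)/2) / sin(A/2).
(D_min + A)/2 = (46.49° + 90°)/2 = 68.245°.
n = sin 68.245° / sin 45° = 0.9288 / 0.7071 = 1.3135.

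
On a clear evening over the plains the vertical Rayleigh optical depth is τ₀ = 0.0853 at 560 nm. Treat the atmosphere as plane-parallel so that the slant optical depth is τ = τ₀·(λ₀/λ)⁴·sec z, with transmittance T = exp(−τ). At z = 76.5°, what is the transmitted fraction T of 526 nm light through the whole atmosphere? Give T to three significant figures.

0.625

sec 76.5° = 4.2837.
τ = 0.0853 × (560/526)⁴ × 4.2837 = 0.0853 × 1.2847 × 4.2837 = 0.4694.
T = exp(−0.4694) = 0.6254.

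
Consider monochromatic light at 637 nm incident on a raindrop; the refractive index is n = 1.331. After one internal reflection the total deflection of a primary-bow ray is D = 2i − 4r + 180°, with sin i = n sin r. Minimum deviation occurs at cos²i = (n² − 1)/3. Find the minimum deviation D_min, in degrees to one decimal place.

137.6°

cos²i = (1.77156 − 1)/3 = 0.25719; i = arccos(0.50714) = 59.527°.
sin r = sin 59.527°/1.331 = 0.64753; r = 40.356°.
D_min = 2·59.527° − 4·40.356° + 180° = 137.630°.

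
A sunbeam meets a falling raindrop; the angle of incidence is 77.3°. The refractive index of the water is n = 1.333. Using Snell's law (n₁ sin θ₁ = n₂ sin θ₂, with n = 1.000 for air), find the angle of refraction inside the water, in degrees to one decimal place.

Snell: sin θ_r = sin θ_i / n = sin 77.3° / 1.333 = 0.9755 / 1.333 = 0.7318.
θ_r = arcsin(0.7318) = 47.04°.

47.0°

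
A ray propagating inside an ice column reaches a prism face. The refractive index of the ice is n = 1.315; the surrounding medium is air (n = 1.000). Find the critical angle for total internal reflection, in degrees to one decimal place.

49.5°

sin θ_c = n_air / n = 1.000 / 1.315 = 0.7605.
θ_c = arcsin(0.7605) = 49.50°.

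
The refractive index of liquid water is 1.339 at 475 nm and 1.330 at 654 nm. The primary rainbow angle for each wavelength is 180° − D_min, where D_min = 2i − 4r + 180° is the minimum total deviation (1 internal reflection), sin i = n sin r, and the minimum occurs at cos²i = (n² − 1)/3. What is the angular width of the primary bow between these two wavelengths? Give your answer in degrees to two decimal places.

At 475 nm (n = 1.339): cos²i = 0.26431 → i = 59.062°, r = 39.834°, D_min = 138.786°, rainbow angle = 41.214°.
At 654 nm (n = 1.330): cos²i = 0.25630 → i = 59.585°, r = 40.422°, D_min = 137.484°, rainbow angle = 42.516°.
Angular width = |41.214° − 42.516°| = 1.303°.

1.30°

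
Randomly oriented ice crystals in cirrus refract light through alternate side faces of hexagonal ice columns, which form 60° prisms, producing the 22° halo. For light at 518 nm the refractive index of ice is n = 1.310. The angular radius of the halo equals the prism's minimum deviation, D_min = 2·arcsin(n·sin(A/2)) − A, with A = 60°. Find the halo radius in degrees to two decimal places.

21.84°

n·sin(A/2) = 1.310 × sin 30° = 1.310 × 0.5000 = 0.6550.
D_min = 2·arcsin(0.6550) − 60° = 2 × 40.920° − 60° = 21.839°.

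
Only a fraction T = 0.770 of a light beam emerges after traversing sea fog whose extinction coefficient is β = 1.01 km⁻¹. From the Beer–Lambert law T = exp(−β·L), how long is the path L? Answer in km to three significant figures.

0.259 km

Beer–Lambert: T = exp(−βL) ⇒ L = −ln(T)/β = −ln(0.770)/1.01 = 0.2614/1.01 = 0.2588 km.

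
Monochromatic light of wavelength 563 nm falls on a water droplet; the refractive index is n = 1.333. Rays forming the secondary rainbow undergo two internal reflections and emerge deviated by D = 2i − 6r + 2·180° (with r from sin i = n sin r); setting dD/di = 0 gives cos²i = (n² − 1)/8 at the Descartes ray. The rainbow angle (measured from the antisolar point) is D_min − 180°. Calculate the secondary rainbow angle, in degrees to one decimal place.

50.9°

cos²i = (1.77689 − 1)/8 = 0.09711; i = arccos(0.31163) = 71.843°.
sin r = sin 71.843°/1.333 = 0.71283; r = 45.466°.
D_min = 2·71.843° − 6·45.466° + 360° = 230.891°.
Rainbow angle = D_min − 180° = 50.891°.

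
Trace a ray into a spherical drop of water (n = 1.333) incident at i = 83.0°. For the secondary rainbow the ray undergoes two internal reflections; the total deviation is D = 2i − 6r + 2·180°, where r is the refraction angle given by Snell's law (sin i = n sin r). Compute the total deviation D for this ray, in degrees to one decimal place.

sin r = sin 83.0° / 1.333 = 0.9925/1.333 = 0.7446; r = 48.12°.
D = 2·83.0° − 6·48.12° + 2·180° = 166.00° − 288.75° + 360° = 237.25°.

237.3°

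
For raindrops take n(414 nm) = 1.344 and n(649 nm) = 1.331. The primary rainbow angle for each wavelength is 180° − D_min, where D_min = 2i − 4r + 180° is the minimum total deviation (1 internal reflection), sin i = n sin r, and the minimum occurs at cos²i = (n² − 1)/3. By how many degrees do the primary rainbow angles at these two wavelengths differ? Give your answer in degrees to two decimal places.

At 414 nm (n = 1.344): cos²i = 0.26878 → i = 58.772°, r = 39.512°, D_min = 139.495°, rainbow angle = 40.505°.
At 649 nm (n = 1.331): cos²i = 0.25719 → i = 59.527°, r = 40.356°, D_min = 137.630°, rainbow angle = 42.370°.
Angular width = |40.505° − 42.370°| = 1.865°.

1.86°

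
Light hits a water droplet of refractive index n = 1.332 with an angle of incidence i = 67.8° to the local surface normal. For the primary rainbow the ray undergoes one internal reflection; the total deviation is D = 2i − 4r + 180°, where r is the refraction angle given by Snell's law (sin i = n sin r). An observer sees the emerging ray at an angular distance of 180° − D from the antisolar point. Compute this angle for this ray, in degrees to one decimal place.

sin r = sin 67.8° / 1.332 = 0.9259/1.332 = 0.6951; r = 44.04°.
D = 2·67.8° − 4·44.04° + 180° = 135.60° − 176.14° + 180° = 139.46°.
Angle from antisolar point = 180° − D = 40.54°.

40.5°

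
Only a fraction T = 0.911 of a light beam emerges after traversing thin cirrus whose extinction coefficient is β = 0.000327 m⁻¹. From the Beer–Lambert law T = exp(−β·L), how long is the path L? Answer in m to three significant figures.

285 m

Beer–Lambert: T = exp(−βL) ⇒ L = −ln(T)/β = −ln(0.911)/0.000327 = 0.0932/0.000327 = 285.1 m.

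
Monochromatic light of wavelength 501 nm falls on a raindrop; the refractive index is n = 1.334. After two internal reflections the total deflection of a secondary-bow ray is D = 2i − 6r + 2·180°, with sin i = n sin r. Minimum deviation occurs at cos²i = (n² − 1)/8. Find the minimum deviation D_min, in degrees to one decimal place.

cos²i = (1.77956 − 1)/8 = 0.09744; i = arccos(0.31216) = 71.810°.
sin r = sin 71.810°/1.334 = 0.71217; r = 45.411°.
D_min = 2·71.810° − 6·45.411° + 360° = 231.153°.

231.2°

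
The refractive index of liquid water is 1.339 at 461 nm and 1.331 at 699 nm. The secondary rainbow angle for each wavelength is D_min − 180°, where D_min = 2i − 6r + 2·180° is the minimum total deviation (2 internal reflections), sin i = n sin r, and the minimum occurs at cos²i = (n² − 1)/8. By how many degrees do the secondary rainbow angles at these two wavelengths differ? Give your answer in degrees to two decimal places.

2.09°

At 461 nm (n = 1.339): cos²i = 0.09912 → i = 71.650°, r = 45.141°, D_min = 232.451°, rainbow angle = 52.451°.
At 699 nm (n = 1.331): cos²i = 0.09645 → i = 71.907°, r = 45.575°, D_min = 230.365°, rainbow angle = 50.365°.
Angular width = |52.451° − 50.365°| = 2.086°.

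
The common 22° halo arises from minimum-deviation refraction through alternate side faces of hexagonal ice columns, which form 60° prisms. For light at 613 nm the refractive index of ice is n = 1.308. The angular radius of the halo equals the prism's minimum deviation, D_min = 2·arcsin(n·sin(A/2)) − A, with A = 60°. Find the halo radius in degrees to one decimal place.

21.7°

n·sin(A/2) = 1.308 × sin 30° = 1.308 × 0.5000 = 0.6540.
D_min = 2·arcsin(0.6540) − 60° = 2 × 40.844° − 60° = 21.688°.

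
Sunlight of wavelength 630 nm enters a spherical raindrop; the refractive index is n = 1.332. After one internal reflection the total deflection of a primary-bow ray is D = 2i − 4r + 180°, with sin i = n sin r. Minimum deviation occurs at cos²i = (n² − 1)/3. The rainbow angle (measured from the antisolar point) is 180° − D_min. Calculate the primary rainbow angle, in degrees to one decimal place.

42.2°

cos²i = (1.77422 − 1)/3 = 0.25807; i = arccos(0.50801) = 59.469°.
sin r = sin 59.469°/1.332 = 0.64666; r = 40.290°.
D_min = 2·59.469° − 4·40.290° + 180° = 137.776°.
Rainbow angle = 180° − D_min = 42.224°.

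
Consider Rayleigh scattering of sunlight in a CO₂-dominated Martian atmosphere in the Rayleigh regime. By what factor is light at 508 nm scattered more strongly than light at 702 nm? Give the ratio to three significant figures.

3.65

Rayleigh scattering ∝ λ⁻⁴, so the ratio of coefficients is the inverse fourth power of the wavelength ratio.
σ(508)/σ(702) = (702/508)⁴ = (1.3819)⁴ = 3.647.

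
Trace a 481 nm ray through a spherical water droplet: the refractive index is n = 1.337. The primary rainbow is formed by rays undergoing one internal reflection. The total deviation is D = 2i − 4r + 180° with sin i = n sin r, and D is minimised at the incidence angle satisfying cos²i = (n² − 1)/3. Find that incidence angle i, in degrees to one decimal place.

cos²i = (1.337² − 1)/3 = (1.78757 − 1)/3 = 0.26252.
cos i = 0.51237, so i = 59.178°.

59.2°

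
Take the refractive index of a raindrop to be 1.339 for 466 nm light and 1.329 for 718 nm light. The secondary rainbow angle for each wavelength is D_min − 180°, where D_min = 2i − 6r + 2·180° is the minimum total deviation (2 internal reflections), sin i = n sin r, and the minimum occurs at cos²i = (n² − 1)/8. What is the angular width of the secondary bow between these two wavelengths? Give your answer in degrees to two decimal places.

At 466 nm (n = 1.339): cos²i = 0.09912 → i = 71.650°, r = 45.141°, D_min = 232.451°, rainbow angle = 52.451°.
At 718 nm (n = 1.329): cos²i = 0.09578 → i = 71.972°, r = 45.685°, D_min = 229.837°, rainbow angle = 49.837°.
Angular width = |52.451° − 49.837°| = 2.614°.

2.61°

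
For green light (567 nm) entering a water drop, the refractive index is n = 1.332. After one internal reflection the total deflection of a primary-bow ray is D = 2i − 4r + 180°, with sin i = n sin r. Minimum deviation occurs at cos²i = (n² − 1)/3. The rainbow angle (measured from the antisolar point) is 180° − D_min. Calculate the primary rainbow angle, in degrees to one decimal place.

42.2°

cos²i = (1.77422 − 1)/3 = 0.25807; i = arccos(0.50801) = 59.469°.
sin r = sin 59.469°/1.332 = 0.64666; r = 40.290°.
D_min = 2·59.469° − 4·40.290° + 180° = 137.776°.
Rainbow angle = 180° − D_min = 42.224°.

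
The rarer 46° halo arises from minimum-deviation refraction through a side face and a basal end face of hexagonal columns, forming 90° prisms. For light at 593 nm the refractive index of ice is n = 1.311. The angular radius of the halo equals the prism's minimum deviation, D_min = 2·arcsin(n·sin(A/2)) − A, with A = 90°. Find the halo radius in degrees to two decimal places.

45.95°

n·sin(A/2) = 1.311 × sin 45° = 1.311 × 0.7071 = 0.9270.
D_min = 2·arcsin(0.9270) − 90° = 2 × 67.974° − 90° = 45.949°.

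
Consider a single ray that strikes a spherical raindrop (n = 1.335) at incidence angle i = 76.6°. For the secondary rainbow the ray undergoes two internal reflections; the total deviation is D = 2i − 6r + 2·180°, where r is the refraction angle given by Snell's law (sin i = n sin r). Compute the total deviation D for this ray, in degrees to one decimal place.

sin r = sin 76.6° / 1.335 = 0.9728/1.335 = 0.7287; r = 46.78°.
D = 2·76.6° − 6·46.78° + 2·180° = 153.20° − 280.65° + 360° = 232.55°.

232.5°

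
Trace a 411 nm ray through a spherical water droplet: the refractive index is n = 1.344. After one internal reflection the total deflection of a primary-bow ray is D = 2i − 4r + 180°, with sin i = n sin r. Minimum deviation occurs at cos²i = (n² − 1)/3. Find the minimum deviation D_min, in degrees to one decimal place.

cos²i = (1.80634 − 1)/3 = 0.26878; i = arccos(0.51844) = 58.772°.
sin r = sin 58.772°/1.344 = 0.63625; r = 39.512°.
D_min = 2·58.772° − 4·39.512° + 180° = 139.495°.

139.5°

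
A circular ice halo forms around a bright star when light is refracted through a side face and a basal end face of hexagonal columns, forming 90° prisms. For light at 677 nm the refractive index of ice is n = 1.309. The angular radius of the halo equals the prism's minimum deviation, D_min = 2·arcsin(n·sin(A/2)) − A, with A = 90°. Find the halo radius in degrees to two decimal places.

45.52°

n·sin(A/2) = 1.309 × sin 45° = 1.309 × 0.7071 = 0.9256.
D_min = 2·arcsin(0.9256) − 90° = 2 × 67.759° − 90° = 45.519°.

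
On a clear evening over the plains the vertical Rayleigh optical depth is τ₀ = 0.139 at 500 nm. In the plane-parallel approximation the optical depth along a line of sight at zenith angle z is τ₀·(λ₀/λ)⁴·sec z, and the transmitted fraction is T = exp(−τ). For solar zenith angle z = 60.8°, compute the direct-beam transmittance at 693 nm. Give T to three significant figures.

0.926

sec 60.8° = 2.0498.
τ = 0.139 × (500/693)⁴ × 2.0498 = 0.139 × 0.2710 × 2.0498 = 0.0772.
T = exp(−0.0772) = 0.9257.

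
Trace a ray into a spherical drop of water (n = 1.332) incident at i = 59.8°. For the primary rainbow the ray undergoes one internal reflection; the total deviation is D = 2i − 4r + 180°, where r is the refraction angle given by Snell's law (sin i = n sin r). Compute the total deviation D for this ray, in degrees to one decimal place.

sin r = sin 59.8° / 1.332 = 0.8643/1.332 = 0.6489; r = 40.46°.
D = 2·59.8° − 4·40.46° + 180° = 119.60° − 161.82° + 180° = 137.78°.

137.8°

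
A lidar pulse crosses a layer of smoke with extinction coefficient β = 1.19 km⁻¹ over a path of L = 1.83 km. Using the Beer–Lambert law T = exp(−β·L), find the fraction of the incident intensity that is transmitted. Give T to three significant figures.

0.113

τ = β·L = 1.19 × 1.83 = 2.1777.
T = exp(−2.1777) = 0.1133.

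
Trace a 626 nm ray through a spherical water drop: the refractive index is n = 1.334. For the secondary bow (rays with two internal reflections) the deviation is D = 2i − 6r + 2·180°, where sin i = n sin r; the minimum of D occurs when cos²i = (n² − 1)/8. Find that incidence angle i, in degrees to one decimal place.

cos²i = (1.334² − 1)/8 = (1.77956 − 1)/8 = 0.09744.
cos i = 0.31216, so i = 71.810°.

71.8°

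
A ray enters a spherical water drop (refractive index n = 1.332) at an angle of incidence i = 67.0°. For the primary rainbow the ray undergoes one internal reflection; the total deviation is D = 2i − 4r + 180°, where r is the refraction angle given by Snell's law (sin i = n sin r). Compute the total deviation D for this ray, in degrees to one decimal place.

sin r = sin 67.0° / 1.332 = 0.9205/1.332 = 0.6911; r = 43.71°.
D = 2·67.0° − 4·43.71° + 180° = 134.00° − 174.86° + 180° = 139.14°.

139.1°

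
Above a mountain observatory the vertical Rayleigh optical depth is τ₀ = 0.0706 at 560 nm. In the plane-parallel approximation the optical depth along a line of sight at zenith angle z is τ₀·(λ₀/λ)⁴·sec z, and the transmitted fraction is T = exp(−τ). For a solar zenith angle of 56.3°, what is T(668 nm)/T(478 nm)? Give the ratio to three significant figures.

Airmass: sec 56.3° = 1.8023.
τ(668 nm) = 0.0706 × (560/668)⁴ × 1.8023 = 0.0706 × 0.4939 × 1.8023 = 0.0628.
τ(478 nm) = 0.0706 × (560/478)⁴ × 1.8023 = 0.0706 × 1.8838 × 1.8023 = 0.2397.
T(668)/T(478) = exp(τ_B − τ_A) = exp(0.1769) = 1.1935.

1.19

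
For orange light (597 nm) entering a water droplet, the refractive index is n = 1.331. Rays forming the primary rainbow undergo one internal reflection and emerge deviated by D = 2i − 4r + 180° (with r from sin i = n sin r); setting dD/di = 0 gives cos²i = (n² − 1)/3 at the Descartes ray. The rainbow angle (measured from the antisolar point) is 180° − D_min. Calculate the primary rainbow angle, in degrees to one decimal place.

cos²i = (1.77156 − 1)/3 = 0.25719; i = arccos(0.50714) = 59.527°.
sin r = sin 59.527°/1.331 = 0.64753; r = 40.356°.
D_min = 2·59.527° − 4·40.356° + 180° = 137.630°.
Rainbow angle = 180° − D_min = 42.370°.

42.4°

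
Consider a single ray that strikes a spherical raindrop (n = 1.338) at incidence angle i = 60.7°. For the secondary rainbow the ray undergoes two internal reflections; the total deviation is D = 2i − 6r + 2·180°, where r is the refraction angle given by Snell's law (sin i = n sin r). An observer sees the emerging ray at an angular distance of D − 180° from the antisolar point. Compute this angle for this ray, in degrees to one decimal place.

sin r = sin 60.7° / 1.338 = 0.8721/1.338 = 0.6518; r = 40.68°.
D = 2·60.7° − 6·40.68° + 2·180° = 121.40° − 244.05° + 360° = 237.35°.
Angle from antisolar point = D − 180° = 57.35°.

57.3°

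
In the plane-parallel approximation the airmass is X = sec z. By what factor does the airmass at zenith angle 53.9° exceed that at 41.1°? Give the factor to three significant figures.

X(53.9°)/X(41.1°) = sec 53.9° / sec 41.1° = cos 41.1° / cos 53.9° = 0.7536/0.5892 = 1.2790.

1.28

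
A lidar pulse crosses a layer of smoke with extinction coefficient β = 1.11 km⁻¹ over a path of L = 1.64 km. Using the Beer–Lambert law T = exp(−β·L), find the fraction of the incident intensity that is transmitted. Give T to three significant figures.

τ = β·L = 1.11 × 1.64 = 1.8204.
T = exp(−1.8204) = 0.1620.

0.162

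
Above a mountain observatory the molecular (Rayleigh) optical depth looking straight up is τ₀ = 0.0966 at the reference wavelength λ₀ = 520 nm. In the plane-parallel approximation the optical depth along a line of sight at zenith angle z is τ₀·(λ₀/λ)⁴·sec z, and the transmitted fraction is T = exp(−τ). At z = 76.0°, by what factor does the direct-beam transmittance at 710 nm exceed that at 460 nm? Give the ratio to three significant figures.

Airmass: sec 76.0° = 4.1336.
τ(710 nm) = 0.0966 × (520/710)⁴ × 4.1336 = 0.0966 × 0.2877 × 4.1336 = 0.1149.
τ(460 nm) = 0.0966 × (520/460)⁴ × 4.1336 = 0.0966 × 1.6330 × 4.1336 = 0.6521.
T(710)/T(460) = exp(τ_B − τ_A) = exp(0.5372) = 1.7111.

1.71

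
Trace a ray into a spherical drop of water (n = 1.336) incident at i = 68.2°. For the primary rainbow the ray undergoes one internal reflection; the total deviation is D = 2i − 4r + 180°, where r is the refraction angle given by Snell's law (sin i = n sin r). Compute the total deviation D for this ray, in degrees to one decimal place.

140.3°

sin r = sin 68.2° / 1.336 = 0.9285/1.336 = 0.6950; r = 44.03°.
D = 2·68.2° − 4·44.03° + 180° = 136.40° − 176.10° + 180° = 140.30°.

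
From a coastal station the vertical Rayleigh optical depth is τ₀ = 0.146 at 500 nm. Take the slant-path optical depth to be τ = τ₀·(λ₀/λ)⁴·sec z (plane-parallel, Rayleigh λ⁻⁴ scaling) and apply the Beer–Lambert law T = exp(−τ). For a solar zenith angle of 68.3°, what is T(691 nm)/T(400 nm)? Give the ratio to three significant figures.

2.35

Airmass: sec 68.3° = 2.7046.
τ(691 nm) = 0.146 × (500/691)⁴ × 2.7046 = 0.146 × 0.2741 × 2.7046 = 0.1082.
τ(400 nm) = 0.146 × (500/400)⁴ × 2.7046 = 0.146 × 2.4414 × 2.7046 = 0.9640.
T(691)/T(400) = exp(τ_B − τ_A) = exp(0.8558) = 2.3532.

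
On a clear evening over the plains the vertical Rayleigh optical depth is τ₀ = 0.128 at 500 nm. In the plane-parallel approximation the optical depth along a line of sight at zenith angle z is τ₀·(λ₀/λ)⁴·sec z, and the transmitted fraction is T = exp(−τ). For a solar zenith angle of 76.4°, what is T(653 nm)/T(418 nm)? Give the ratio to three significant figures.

Airmass: sec 76.4° = 4.2527.
τ(653 nm) = 0.128 × (500/653)⁴ × 4.2527 = 0.128 × 0.3437 × 4.2527 = 0.1871.
τ(418 nm) = 0.128 × (500/418)⁴ × 4.2527 = 0.128 × 2.0473 × 4.2527 = 1.1144.
T(653)/T(418) = exp(τ_B − τ_A) = exp(0.9273) = 2.5277.

2.53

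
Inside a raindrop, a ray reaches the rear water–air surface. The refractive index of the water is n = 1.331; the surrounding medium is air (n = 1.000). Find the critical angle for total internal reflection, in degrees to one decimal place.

sin θ_c = n_air / n = 1.000 / 1.331 = 0.7513.
θ_c = arcsin(0.7513) = 48.70°.

48.7°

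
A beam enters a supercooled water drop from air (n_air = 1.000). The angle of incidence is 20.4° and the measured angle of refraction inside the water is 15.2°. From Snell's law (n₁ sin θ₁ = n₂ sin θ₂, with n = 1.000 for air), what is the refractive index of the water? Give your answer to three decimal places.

1.329

n = sin θ_i / sin θ_r = sin 20.4° / sin 15.2° = 0.3486 / 0.2622 = 1.3295.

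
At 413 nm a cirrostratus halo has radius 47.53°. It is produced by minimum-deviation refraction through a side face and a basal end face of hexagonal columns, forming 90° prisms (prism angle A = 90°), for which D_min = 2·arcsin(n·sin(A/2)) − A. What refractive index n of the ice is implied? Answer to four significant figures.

1.318

Rearranging: n = sin((D_min + A)/2) / sin(A/2).
(D_min + A)/2 = (47.53° + 90°)/2 = 68.765°.
n = sin 68.765° / sin 45° = 0.9321 / 0.7071 = 1.3182.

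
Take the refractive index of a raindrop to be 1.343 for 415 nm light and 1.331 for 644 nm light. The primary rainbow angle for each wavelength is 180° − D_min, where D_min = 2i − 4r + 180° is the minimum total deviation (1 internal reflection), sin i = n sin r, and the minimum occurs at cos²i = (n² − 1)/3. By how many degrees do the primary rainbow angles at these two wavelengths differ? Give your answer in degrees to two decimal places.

1.72°

At 415 nm (n = 1.343): cos²i = 0.26788 → i = 58.830°, r = 39.577°, D_min = 139.354°, rainbow angle = 40.646°.
At 644 nm (n = 1.331): cos²i = 0.25719 → i = 59.527°, r = 40.356°, D_min = 137.630°, rainbow angle = 42.370°.
Angular width = |40.646° − 42.370°| = 1.724°.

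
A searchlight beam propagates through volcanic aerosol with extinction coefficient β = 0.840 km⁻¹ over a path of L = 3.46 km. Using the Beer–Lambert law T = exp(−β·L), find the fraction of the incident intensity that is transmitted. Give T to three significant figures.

τ = β·L = 0.840 × 3.46 = 2.9064.
T = exp(−2.9064) = 0.0547.

0.0547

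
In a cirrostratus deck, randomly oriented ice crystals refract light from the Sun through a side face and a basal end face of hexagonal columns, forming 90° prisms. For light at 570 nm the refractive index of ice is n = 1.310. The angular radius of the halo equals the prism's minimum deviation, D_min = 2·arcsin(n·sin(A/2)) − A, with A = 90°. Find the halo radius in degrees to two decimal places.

n·sin(A/2) = 1.310 × sin 45° = 1.310 × 0.7071 = 0.9263.
D_min = 2·arcsin(0.9263) − 90° = 2 × 67.867° − 90° = 45.733°.

45.73°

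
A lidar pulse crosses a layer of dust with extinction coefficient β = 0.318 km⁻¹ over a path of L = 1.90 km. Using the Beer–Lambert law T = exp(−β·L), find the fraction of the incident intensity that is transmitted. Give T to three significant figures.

τ = β·L = 0.318 × 1.90 = 0.6042.
T = exp(−0.6042) = 0.5465.

0.547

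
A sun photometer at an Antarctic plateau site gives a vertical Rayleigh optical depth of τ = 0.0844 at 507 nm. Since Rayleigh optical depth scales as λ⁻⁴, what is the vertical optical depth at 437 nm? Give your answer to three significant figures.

0.153

τ(437 nm) = τ(507 nm) × (507/437)⁴ = 0.0844 × (1.1602)⁴ = 0.0844 × 1.8118 = 0.1529.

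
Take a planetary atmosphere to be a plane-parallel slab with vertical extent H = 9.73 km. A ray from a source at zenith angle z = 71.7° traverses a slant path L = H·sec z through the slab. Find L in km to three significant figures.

sec z = 1/cos 71.7° = 3.1848.
L = 9.73 × 3.1848 = 30.988 km.

31.0 km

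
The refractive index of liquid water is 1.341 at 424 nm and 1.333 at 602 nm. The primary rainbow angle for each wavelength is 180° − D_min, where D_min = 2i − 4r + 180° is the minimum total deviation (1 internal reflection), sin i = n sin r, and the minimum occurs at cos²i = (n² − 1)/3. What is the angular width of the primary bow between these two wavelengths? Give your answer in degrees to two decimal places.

1.15°

At 424 nm (n = 1.341): cos²i = 0.26609 → i = 58.946°, r = 39.705°, D_min = 139.071°, rainbow angle = 40.929°.
At 602 nm (n = 1.333): cos²i = 0.25896 → i = 59.410°, r = 40.225°, D_min = 137.922°, rainbow angle = 42.078°.
Angular width = |40.929° − 42.078°| = 1.149°.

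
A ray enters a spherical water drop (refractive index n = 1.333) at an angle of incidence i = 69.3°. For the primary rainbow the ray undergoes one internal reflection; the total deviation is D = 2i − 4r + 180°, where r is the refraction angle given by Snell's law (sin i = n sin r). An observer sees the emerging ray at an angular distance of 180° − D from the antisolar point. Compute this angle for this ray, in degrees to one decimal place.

39.7°

sin r = sin 69.3° / 1.333 = 0.9354/1.333 = 0.7018; r = 44.57°.
D = 2·69.3° − 4·44.57° + 180° = 138.60° − 178.27° + 180° = 140.33°.
Angle from antisolar point = 180° − D = 39.67°.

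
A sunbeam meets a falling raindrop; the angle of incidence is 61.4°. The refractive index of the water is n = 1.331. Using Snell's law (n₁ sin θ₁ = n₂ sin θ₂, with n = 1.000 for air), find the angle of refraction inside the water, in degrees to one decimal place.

41.3°

Snell: sin θ_r = sin θ_i / n = sin 61.4° / 1.331 = 0.8780 / 1.331 = 0.6596.
θ_r = arcsin(0.6596) = 41.27°.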